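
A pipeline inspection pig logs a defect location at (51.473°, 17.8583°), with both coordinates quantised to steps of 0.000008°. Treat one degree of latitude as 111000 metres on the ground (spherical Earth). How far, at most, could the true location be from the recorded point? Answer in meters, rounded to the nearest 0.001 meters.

With a 0.000008° grid the true value lies within half a step, ±0.000008°/2 = ±4e-06°, of the stored one.
N–S: 4e-06° × 111000 m/° = 0.444 m.
Longitude error → 4e-06 × 111000 × cos 51.473° = 4e-06 × 111000 × 0.6229 ≈ 0.27656 m.
Combining orthogonally: (0.444² + 0.27656²)^½ ≈ 0.523088 m.

0.523 meters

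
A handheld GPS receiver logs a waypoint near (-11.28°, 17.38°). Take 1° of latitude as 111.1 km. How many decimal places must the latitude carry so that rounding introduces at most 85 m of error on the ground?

3

One degree of latitude covers 111100 m.
Rounding to N decimal places gives at most 0.5 × 10⁻ᴺ degrees of error, i.e. 0.5 × 10⁻ᴺ × 111100 m.
Need 0.5 × 111100 × 10⁻ᴺ ≤ 85 → 10⁻ᴺ ≤ 1.530e-03, so N ≥ 2.82.
So 3 decimal places suffice (55.6 m); 2 would allow up to 556 m.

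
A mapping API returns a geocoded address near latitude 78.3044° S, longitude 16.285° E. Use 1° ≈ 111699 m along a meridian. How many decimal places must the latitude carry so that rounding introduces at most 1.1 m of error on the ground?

One degree of latitude covers 111699 m.
Rounding to N decimal places gives at most 0.5 × 10⁻ᴺ degrees of error, i.e. 0.5 × 10⁻ᴺ × 111699 m.
Need 0.5 × 111699 × 10⁻ᴺ ≤ 1.1 → 10⁻ᴺ ≤ 1.970e-05, so N ≥ 4.71.
At 4 places the error can reach 5.58 m, but 5 places keeps it to 0.558 m.

5 decimal places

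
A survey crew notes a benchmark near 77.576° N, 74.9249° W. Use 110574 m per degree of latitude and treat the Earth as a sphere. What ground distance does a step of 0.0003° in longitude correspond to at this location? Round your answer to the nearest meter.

7 meters

At 77.576° a degree of longitude is 110574 × cos 77.576° ≈ 23789.4 m, so 0.0003° corresponds to 7.13681 m.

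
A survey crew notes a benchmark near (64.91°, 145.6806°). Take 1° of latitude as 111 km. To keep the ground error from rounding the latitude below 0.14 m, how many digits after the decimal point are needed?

One degree of latitude covers 111000 m.
N decimal places → at most half a unit in the last place, 0.5 × 10⁻ᴺ° = 111000/2 × 10⁻ᴺ m.
Setting 55500 × 10⁻ᴺ ≤ 0.14 gives 10ᴺ ≥ 3.964e+05, i.e. N ≥ 5.60.
N = 5 would give 0.555 m (too coarse); N = 6 gives 0.0555 m ≤ 0.14 m.

6 decimal places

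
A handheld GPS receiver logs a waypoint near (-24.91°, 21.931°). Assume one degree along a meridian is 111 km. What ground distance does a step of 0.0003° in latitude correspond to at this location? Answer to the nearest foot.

109 feet

0.0003° × 111000 m/° = 33.3 m.
Converting: 33.3 m × 3.2808 ft/m ≈ 109.25 ft.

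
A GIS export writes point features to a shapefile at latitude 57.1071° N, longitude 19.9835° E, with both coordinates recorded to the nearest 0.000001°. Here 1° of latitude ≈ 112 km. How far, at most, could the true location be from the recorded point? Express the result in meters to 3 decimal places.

Rounding to 6 decimal places leaves each coordinate within ±5e-07° of the true value.
Latitude error → 5e-07 × 112000 = 0.056 m along the meridian.
Longitude error → 5e-07 × 112000 × cos 57.1071° = 5e-07 × 112000 × 0.5431 ≈ 0.0304119 m.
Combining orthogonally: (0.056² + 0.0304119²)^½ ≈ 0.0637251 m.

0.064 meters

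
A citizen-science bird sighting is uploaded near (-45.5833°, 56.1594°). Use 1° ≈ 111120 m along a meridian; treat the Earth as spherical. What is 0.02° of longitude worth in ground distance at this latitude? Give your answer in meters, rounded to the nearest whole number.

At 45.5833° a degree of longitude is 111120 × cos 45.5833° ≈ 77769.7 m, so 0.02° corresponds to 1555.39 m.

1555 meters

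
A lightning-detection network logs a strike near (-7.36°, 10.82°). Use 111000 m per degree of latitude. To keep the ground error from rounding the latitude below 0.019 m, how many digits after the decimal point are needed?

7

One degree of latitude covers 111000 m.
Rounding to N decimal places gives at most 0.5 × 10⁻ᴺ degrees of error, i.e. 0.5 × 10⁻ᴺ × 111000 m.
Need 0.5 × 111000 × 10⁻ᴺ ≤ 0.019 → 10⁻ᴺ ≤ 3.423e-07, so N ≥ 6.47.
So 7 decimal places suffice (0.00555 m); 6 would allow up to 0.0555 m.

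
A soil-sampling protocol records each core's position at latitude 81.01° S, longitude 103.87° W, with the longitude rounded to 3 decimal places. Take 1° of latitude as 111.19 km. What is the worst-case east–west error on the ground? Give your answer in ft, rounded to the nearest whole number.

Rounding to 3 decimal places leaves the longitude within ±0.0005° of the true value.
Parallels shrink by cos φ, so at 81.01° a degree of longitude is 111190 × 0.1563 ≈ 17374.8 m.
Maximum E–W displacement: 0.0005 × 17374.8 = 8.68739 m.
In feet: 8.68739 m ÷ 0.3048 ≈ 28.502 ft.

29 ft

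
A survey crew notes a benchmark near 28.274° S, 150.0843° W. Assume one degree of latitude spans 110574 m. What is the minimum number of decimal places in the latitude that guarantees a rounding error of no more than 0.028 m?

One degree of latitude covers 110574 m.
With N decimal places the half-ulp bound is 0.5·10⁻ᴺ°, or 0.5·10⁻ᴺ × 110574 m on the ground.
Need 0.5 × 110574 × 10⁻ᴺ ≤ 0.028 → 10⁻ᴺ ≤ 5.064e-07, so N ≥ 6.30.
So 7 decimal places suffice (0.00553 m); 6 would allow up to 0.0553 m.

7 decimal places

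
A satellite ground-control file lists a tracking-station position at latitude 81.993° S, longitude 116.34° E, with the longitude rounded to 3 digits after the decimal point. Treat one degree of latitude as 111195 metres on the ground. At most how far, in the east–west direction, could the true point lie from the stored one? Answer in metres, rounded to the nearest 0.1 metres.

7.7 metres

Rounding to 3 decimal places leaves the longitude within ±0.0005° of the true value.
One degree of longitude at 81.993° is 111195 × cos 81.993° ≈ 111195 × 0.1393 = 15488.8 m.
Maximum E–W displacement: 0.0005 × 15488.8 = 7.7444 m.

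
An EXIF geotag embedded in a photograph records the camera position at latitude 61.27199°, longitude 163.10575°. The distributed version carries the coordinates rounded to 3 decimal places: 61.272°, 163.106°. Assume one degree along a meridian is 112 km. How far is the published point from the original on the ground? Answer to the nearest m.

Δlat = 61.27199 − 61.272 = -0.00001°; Δlon = 163.10575 − 163.106 = -0.00025°.
North–south shift: -0.00001 × 112000 = -1.12 m.
East–west at this latitude: -0.00025° × 112000 × cos 61.272° ≈ -0.00025 × 53833 = -13.4583 m.
Distance: √(1.12² + 13.4583²) ≈ 13.5048 m.

14 m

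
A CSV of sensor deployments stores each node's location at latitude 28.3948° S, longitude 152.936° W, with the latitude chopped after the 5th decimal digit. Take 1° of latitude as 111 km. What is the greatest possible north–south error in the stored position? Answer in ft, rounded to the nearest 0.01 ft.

3.64 ft

Truncating at 5 decimal places can drop up to a full unit in the last place, so the latitude may be off by as much as 1e-05°.
North–south distance: 1e-05° × 111000 m/° = 1.11 m.
Converting: 1.11 m × 3.2808 ft/m ≈ 3.6417 ft.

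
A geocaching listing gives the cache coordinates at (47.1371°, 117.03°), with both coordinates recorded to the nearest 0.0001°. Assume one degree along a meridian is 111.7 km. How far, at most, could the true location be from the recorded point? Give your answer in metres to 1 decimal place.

Rounding to 4 decimal places leaves each coordinate within ±5e-05° of the true value.
Latitude error → 5e-05 × 111700 = 5.585 m along the meridian.
E–W at 47.1371°: 5e-05° × 111700 × cos 47.1371° = 5e-05 × 111700 × 0.6802 ≈ 3.79918 m.
Combining orthogonally: (5.585² + 3.79918²)^½ ≈ 6.7547 m.

6.8 metres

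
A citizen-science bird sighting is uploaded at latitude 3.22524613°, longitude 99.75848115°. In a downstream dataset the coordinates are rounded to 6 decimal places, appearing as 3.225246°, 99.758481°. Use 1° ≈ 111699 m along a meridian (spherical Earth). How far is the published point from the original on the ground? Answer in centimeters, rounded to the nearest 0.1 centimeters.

Δlat = 3.22524613 − 3.225246 = +0.00000013°; Δlon = 99.75848115 − 99.758481 = +0.00000015°.
N–S: 0.00000013° × 111699 m/° = 0.0145209 m.
East–west at this latitude: 0.00000015° × 111699 × cos 3.22525° ≈ 0.00000015 × 111522 = 0.0167283 m.
Combined displacement = (0.0145209² + 0.0167283²)^½ ≈ 0.0221516 m.
That is 0.0221516 m = 2.2152 cm.

2.2 centimeters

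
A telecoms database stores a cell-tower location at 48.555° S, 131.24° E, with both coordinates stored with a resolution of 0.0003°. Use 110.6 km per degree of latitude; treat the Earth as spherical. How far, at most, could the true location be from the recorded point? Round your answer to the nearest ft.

65 ft

With a 0.0003° grid the true value lies within half a step, ±0.0003°/2 = ±0.00015°, of the stored one.
N–S: 0.00015° × 110600 m/° = 16.59 m.
East–west component at 48.555°: 0.00015° × 110600 × cos 48.555° ≈ 0.00015 × 73206.2 ≈ 10.9809 m.
Combining orthogonally: (16.59² + 10.9809²)^½ ≈ 19.8949 m.
Converting: 19.8949 m × 3.2808 ft/m ≈ 65.272 ft.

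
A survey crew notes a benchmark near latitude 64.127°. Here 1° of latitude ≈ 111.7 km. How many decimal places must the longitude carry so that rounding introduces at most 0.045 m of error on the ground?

6

At 64.127° one degree of longitude covers 111700 × cos 64.127° ≈ 111700 × 0.4364 ≈ 48743.4 m.
N decimal places → at most half a unit in the last place, 0.5 × 10⁻ᴺ° = 48743.4/2 × 10⁻ᴺ m.
Need 0.5 × 48743.4 × 10⁻ᴺ ≤ 0.045 → 10⁻ᴺ ≤ 1.846e-06, so N ≥ 5.73.
So 6 decimal places suffice (0.0244 m); 5 would allow up to 0.244 m.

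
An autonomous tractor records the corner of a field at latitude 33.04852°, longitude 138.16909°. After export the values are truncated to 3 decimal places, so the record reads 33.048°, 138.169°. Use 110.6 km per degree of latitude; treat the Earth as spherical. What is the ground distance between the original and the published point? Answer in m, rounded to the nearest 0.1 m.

58.1 m

Δlat = 33.04852 − 33.048 = +0.00052°; Δlon = 138.16909 − 138.169 = +0.00009°.
N–S: 0.00052° × 110600 m/° = 57.512 m.
East–west at this latitude: 0.00009° × 110600 × cos 33.048° ≈ 0.00009 × 92706.5 = 8.34358 m.
Hypotenuse of the two orthogonal shifts: √(57.512² + 8.34358²) = 58.1141 m.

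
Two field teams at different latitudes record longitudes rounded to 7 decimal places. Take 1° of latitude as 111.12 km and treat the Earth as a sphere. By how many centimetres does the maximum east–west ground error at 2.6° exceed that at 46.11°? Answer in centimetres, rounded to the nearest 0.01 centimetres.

Rounding to 7 decimal places leaves the longitude within ±5e-08° of the true value.
Error at 2.6° = 5e-08° × 111120 × cos 2.6° ≈ 0.005556 × 0.9990 = 0.0055503 m.
At 46.11°: 5e-08° × 111120 × cos 46.11° = 5e-08 × 111120 × 0.6933 ≈ 0.0038518 m.
Difference: 0.0055503 − 0.0038518 = 0.0016984 m.
That is 0.00169844 m = 0.16984 cm.

0.17 centimetres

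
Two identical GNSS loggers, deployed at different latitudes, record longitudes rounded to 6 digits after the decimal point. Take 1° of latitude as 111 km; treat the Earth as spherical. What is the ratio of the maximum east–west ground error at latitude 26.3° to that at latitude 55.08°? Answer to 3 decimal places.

Rounding to 6 decimal places leaves the longitude within ±5e-07° of the true value.
Error at 26.3° = 5e-07° × 111000 × cos 26.3° ≈ 0.0555 × 0.8965 = 0.049755 m.
Error at 55.08° = 5e-07° × 111000 × cos 55.08° ≈ 0.0555 × 0.5724 = 0.03177 m.
The ratio reduces to cos 26.3° / cos 55.08° = 0.8965/0.5724 ≈ 1.5661.

1.566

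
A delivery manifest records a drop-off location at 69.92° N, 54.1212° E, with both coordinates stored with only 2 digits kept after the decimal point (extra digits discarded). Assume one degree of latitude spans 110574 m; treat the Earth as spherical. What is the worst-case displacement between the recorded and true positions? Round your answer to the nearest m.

Truncating at 2 decimal places can drop up to a full unit in the last place, so each coordinate may be off by as much as 0.01°.
North–south component: 0.01° × 110574 = 1105.74 m.
East–west component at 69.92°: 0.01° × 110574 × cos 69.92° ≈ 0.01 × 37963.6 ≈ 379.636 m.
The two errors are perpendicular, so the maximum displacement is √(1105.74² + 379.636²) ≈ 1169.1 m.

1169 m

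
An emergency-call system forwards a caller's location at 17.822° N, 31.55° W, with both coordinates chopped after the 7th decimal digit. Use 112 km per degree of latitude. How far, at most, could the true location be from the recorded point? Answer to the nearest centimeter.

Truncating at 7 decimal places can drop up to a full unit in the last place, so each coordinate may be off by as much as 1e-07°.
North–south component: 1e-07° × 112000 = 0.0112 m.
East–west component at 17.822°: 1e-07° × 112000 × cos 17.822° ≈ 1e-07 × 106625 ≈ 0.0106625 m.
Combining orthogonally: (0.0112² + 0.0106625²)^½ ≈ 0.0154638 m.
That is 0.0154638 m = 1.5464 cm.

2 centimeters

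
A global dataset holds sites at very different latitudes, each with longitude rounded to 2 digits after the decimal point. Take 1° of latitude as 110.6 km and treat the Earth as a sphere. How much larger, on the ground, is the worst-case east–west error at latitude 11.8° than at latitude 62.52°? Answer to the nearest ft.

Rounding to 2 decimal places leaves the longitude within ±0.005° of the true value.
At 11.8°: 0.005° × 110600 × cos 11.8° = 0.005 × 110600 × 0.9789 ≈ 541.31 m.
At 62.52°: 0.005° × 110600 × cos 62.52° = 0.005 × 110600 × 0.4614 ≈ 255.18 m.
Difference: 541.31 − 255.18 = 286.14 m.
Converting: 286.138 m × 3.2808 ft/m ≈ 938.77 ft.

939 ft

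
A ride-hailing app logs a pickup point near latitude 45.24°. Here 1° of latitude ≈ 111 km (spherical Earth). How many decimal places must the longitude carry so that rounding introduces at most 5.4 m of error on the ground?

4 decimal places

At 45.24° one degree of longitude covers 111000 × cos 45.24° ≈ 111000 × 0.7041 ≈ 78159.4 m.
Rounding to N decimal places gives at most 0.5 × 10⁻ᴺ degrees of error, i.e. 0.5 × 10⁻ᴺ × 78159.4 m.
Setting 39079.7 × 10⁻ᴺ ≤ 5.4 gives 10ᴺ ≥ 7237, i.e. N ≥ 3.86.
At 3 places the error can reach 39.1 m, but 4 places keeps it to 3.91 m.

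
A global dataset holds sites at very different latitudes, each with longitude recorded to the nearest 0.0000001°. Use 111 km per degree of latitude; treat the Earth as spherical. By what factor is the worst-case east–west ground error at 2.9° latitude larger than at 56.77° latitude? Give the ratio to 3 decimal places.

1.822

Rounding to 7 decimal places leaves the longitude within ±5e-08° of the true value.
At 2.9°: 5e-08° × 111000 × cos 2.9° = 5e-08 × 111000 × 0.9987 ≈ 0.0055429 m.
Error at 56.77° = 5e-08° × 111000 × cos 56.77° ≈ 0.00555 × 0.5480 = 0.0030414 m.
The ratio reduces to cos 2.9° / cos 56.77° = 0.9987/0.5480 ≈ 1.8225.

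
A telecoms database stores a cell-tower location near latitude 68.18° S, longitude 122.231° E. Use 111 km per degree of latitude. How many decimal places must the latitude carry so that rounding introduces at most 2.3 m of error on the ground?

5 decimal places

One degree of latitude covers 111000 m.
N decimal places → at most half a unit in the last place, 0.5 × 10⁻ᴺ° = 111000/2 × 10⁻ᴺ m.
Setting 55500 × 10⁻ᴺ ≤ 2.3 gives 10ᴺ ≥ 2.413e+04, i.e. N ≥ 4.38.
N = 4 would give 5.55 m (too coarse); N = 5 gives 0.555 m ≤ 2.3 m.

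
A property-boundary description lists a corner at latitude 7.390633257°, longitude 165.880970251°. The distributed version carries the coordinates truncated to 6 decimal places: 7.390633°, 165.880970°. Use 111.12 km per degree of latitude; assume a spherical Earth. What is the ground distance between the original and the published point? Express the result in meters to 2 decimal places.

Δlat = 7.390633257 − 7.390633 = +0.000000257°; Δlon = 165.880970251 − 165.880970 = +0.000000251°.
North–south shift: 0.000000257 × 111120 = 0.0285578 m.
E–W at 7.39063°: 0.000000251° × 111120 × cos 7.39063° = 0.000000251 × 111120 × 0.9917 ≈ 0.0276594 m.
Combined displacement = (0.0285578² + 0.0276594²)^½ ≈ 0.0397567 m.

0.04 meters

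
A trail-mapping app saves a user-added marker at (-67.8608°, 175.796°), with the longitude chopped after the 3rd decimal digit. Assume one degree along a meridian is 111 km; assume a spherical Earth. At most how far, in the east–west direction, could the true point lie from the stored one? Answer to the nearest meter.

Truncating at 3 decimal places can drop up to a full unit in the last place, so the longitude may be off by as much as 0.001°.
Parallels shrink by cos φ, so at 67.8608° a degree of longitude is 111000 × 0.3769 ≈ 41831.2 m.
So at most 0.001° × 41831.2 ≈ 41.8312 m east–west.

42 meters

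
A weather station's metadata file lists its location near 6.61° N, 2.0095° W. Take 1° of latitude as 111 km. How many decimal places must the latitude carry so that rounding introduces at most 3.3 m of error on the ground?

One degree of latitude covers 111000 m.
Rounding to N decimal places gives at most 0.5 × 10⁻ᴺ degrees of error, i.e. 0.5 × 10⁻ᴺ × 111000 m.
Setting 55500 × 10⁻ᴺ ≤ 3.3 gives 10ᴺ ≥ 1.682e+04, i.e. N ≥ 4.23.
N = 4 would give 5.55 m (too coarse); N = 5 gives 0.555 m ≤ 3.3 m.

5 decimal places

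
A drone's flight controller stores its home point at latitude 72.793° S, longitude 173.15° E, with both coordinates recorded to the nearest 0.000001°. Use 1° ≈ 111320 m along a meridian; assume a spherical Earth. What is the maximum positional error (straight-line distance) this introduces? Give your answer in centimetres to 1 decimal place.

5.8 centimetres

Rounding to 6 decimal places leaves each coordinate within ±5e-07° of the true value.
North–south component: 5e-07° × 111320 = 0.05566 m.
Longitude error → 5e-07 × 111320 × cos 72.793° = 5e-07 × 111320 × 0.2958 ≈ 0.0164656 m.
The two errors are perpendicular, so the maximum displacement is √(0.05566² + 0.0164656²) ≈ 0.0580444 m.
That is 0.0580444 m = 5.8044 cm.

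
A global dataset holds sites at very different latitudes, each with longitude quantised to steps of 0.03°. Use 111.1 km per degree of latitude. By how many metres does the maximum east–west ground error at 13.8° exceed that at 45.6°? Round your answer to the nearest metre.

452 metres

With a 0.03° grid the true value lies within half a step, ±0.03°/2 = ±0.015°, of the stored one.
At 13.8°: 0.015° × 111100 × cos 13.8° = 0.015 × 111100 × 0.9711 ≈ 1618.4 m.
At 45.6°: 0.015° × 111100 × cos 45.6° = 0.015 × 111100 × 0.6997 ≈ 1166 m.
Difference: 1618.4 − 1166 = 452.41 m.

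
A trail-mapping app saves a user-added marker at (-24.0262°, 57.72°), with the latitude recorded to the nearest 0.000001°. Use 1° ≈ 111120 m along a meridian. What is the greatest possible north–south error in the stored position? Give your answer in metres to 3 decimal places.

0.056 metres

Rounding to 6 decimal places leaves the latitude within ±5e-07° of the true value.
Along the meridian that is 5e-07° × 111120 m/° = 0.05556 m.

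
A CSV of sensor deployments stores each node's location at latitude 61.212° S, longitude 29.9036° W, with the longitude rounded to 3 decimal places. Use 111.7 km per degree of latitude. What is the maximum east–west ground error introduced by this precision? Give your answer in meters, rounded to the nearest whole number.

Rounding to 3 decimal places leaves the longitude within ±0.0005° of the true value.
Parallels shrink by cos φ, so at 61.212° a degree of longitude is 111700 × 0.4816 ≈ 53791.4 m.
Maximum E–W displacement: 0.0005 × 53791.4 = 26.8957 m.

27 meters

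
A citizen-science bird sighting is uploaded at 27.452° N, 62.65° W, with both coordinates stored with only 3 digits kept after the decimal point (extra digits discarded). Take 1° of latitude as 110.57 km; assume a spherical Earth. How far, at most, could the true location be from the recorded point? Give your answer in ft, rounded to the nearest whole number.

Truncating at 3 decimal places can drop up to a full unit in the last place, so each coordinate may be off by as much as 0.001°.
N–S: 0.001° × 110570 m/° = 110.57 m.
Longitude error → 0.001 × 110570 × cos 27.452° = 0.001 × 110570 × 0.8874 ≈ 98.1195 m.
Combining orthogonally: (110.57² + 98.1195²)^½ ≈ 147.828 m.
Converting: 147.828 m × 3.2808 ft/m ≈ 485 ft.

485 ft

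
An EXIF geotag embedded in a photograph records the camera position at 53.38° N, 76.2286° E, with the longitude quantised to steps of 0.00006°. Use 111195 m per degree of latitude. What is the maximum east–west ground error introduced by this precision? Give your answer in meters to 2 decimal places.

With a 0.00006° grid the true value lies within half a step, ±0.00006°/2 = ±3e-05°, of the stored one.
At latitude 53.38° a degree of longitude spans 111195 m × cos 53.38° = 111195 × 0.5965 ≈ 66328.4 m.
So at most 3e-05° × 66328.4 ≈ 1.98985 m east–west.

1.99 meters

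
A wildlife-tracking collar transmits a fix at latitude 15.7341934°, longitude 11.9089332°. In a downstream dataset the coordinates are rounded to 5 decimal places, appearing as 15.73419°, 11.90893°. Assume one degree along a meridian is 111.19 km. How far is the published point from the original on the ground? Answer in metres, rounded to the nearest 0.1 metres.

The latitude changed by +0.0000034° and the longitude by +0.0000032°.
N–S: 0.0000034° × 111190 m/° = 0.378046 m.
E–W at 15.7342°: 0.0000032° × 111190 × cos 15.7342° = 0.0000032 × 111190 × 0.9625 ≈ 0.342476 m.
Combined displacement = (0.378046² + 0.342476²)^½ ≈ 0.510106 m.

0.5 metres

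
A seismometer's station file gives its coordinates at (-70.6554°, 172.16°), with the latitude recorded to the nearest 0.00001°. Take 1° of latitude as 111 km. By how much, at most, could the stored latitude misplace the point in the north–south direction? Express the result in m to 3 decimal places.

0.555 m

Rounding to 5 decimal places leaves the latitude within ±5e-06° of the true value.
So the N–S error is at most 5e-06 × 111000 = 0.555 m.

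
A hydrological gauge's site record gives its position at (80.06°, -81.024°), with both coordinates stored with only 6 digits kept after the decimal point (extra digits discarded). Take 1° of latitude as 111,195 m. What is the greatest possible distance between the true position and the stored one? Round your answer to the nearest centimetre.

Truncating at 6 decimal places can drop up to a full unit in the last place, so each coordinate may be off by as much as 1e-06°.
Latitude error → 1e-06 × 111195 = 0.111195 m along the meridian.
E–W at 80.06°: 1e-06° × 111195 × cos 80.06° = 1e-06 × 111195 × 0.1726 ≈ 0.0191941 m.
The two errors are perpendicular, so the maximum displacement is √(0.111195² + 0.0191941²) ≈ 0.112839 m.
That is 0.112839 m = 11.284 cm.

11 centimetres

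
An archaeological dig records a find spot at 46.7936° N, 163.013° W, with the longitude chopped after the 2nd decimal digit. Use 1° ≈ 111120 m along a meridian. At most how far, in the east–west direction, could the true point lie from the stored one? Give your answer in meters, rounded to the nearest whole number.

Truncating at 2 decimal places can drop up to a full unit in the last place, so the longitude may be off by as much as 0.01°.
One degree of longitude at 46.7936° is 111120 × cos 46.7936° ≈ 111120 × 0.6846 = 76075.9 m.
Maximum E–W displacement: 0.01 × 76075.9 = 760.759 m.

761 meters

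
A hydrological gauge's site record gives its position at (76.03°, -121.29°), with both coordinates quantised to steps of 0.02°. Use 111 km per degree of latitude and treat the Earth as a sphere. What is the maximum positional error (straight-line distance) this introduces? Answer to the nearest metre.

1142 metres

With a 0.02° grid the true value lies within half a step, ±0.02°/2 = ±0.01°, of the stored one.
North–south component: 0.01° × 111000 = 1110 m.
E–W at 76.03°: 0.01° × 111000 × cos 76.03° = 0.01 × 111000 × 0.2414 ≈ 267.969 m.
Combining orthogonally: (1110² + 267.969²)^½ ≈ 1141.89 m.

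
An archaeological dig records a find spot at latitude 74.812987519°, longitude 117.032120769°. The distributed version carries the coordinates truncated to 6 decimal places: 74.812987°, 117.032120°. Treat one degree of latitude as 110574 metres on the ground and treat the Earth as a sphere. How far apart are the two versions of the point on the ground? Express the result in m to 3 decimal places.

The latitude changed by +0.000000519° and the longitude by +0.000000769°.
N–S: 0.000000519° × 110574 m/° = 0.0573879 m.
East–west at this latitude: 0.000000769° × 110574 × cos 74.813° ≈ 0.000000769 × 28967.1 = 0.0222757 m.
Hypotenuse of the two orthogonal shifts: √(0.0573879² + 0.0222757²) = 0.0615596 m.

0.062 m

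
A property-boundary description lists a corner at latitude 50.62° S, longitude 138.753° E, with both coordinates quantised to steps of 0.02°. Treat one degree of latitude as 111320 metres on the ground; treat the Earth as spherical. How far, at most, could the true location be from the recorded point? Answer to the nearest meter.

With a 0.02° grid the true value lies within half a step, ±0.02°/2 = ±0.01°, of the stored one.
Latitude error → 0.01 × 111320 = 1113.2 m along the meridian.
East–west component at 50.62°: 0.01° × 111320 × cos 50.62° ≈ 0.01 × 70628.2 ≈ 706.282 m.
Worst case both components are at the extreme and orthogonal: √(1113.2² + 706.282²) ≈ 1318.35 m.

1318 meters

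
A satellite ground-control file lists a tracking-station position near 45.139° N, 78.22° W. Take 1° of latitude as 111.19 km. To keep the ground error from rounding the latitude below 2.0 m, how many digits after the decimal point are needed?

5

One degree of latitude covers 111190 m.
N decimal places → at most half a unit in the last place, 0.5 × 10⁻ᴺ° = 111190/2 × 10⁻ᴺ m.
Setting 55595 × 10⁻ᴺ ≤ 2.0 gives 10ᴺ ≥ 2.78e+04, i.e. N ≥ 4.44.
So 5 decimal places suffice (0.556 m); 4 would allow up to 5.56 m.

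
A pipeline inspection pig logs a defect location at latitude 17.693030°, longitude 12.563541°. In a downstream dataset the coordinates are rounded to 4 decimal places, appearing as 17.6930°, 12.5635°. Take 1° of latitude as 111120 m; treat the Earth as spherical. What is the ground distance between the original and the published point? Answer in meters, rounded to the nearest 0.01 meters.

5.47 meters

Δlat = 17.693030 − 17.6930 = +0.000030°; Δlon = 12.563541 − 12.5635 = +0.000041°.
N–S: 0.000030° × 111120 m/° = 3.3336 m.
E–W at 17.693°: 0.000041° × 111120 × cos 17.693° = 0.000041 × 111120 × 0.9527 ≈ 4.34042 m.
Distance: √(3.3336² + 4.34042²) ≈ 5.47285 m.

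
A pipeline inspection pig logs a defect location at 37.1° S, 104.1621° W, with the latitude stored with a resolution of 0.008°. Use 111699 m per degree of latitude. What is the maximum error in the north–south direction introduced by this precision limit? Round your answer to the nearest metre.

With a 0.008° grid the true value lies within half a step, ±0.008°/2 = ±0.004°, of the stored one.
Along the meridian that is 0.004° × 111699 m/° = 446.796 m.

447 metres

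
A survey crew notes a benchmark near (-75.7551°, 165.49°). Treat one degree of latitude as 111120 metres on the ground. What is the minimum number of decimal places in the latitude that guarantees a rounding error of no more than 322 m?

One degree of latitude covers 111120 m.
With N decimal places the half-ulp bound is 0.5·10⁻ᴺ°, or 0.5·10⁻ᴺ × 111120 m on the ground.
Need 0.5 × 111120 × 10⁻ᴺ ≤ 322 → 10⁻ᴺ ≤ 5.796e-03, so N ≥ 2.24.
So 3 decimal places suffice (55.6 m); 2 would allow up to 556 m.

3 decimal places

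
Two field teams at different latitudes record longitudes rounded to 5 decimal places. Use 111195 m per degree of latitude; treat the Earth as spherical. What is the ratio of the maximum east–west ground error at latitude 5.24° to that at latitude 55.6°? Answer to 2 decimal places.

1.76

Rounding to 5 decimal places leaves the longitude within ±5e-06° of the true value.
At 5.24°: 5e-06° × 111195 × cos 5.24° = 5e-06 × 111195 × 0.9958 ≈ 0.55365 m.
At 55.6°: 5e-06° × 111195 × cos 55.6° = 5e-06 × 111195 × 0.5650 ≈ 0.31411 m.
Ratio: 0.55365 / 0.31411 = cos 5.24° / cos 55.6° ≈ 1.7626.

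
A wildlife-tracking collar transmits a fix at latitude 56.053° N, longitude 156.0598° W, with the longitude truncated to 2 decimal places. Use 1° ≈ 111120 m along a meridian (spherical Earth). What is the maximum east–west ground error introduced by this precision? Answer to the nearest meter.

Truncating at 2 decimal places can drop up to a full unit in the last place, so the longitude may be off by as much as 0.01°.
At latitude 56.053° a degree of longitude spans 111120 m × cos 56.053° = 111120 × 0.5584 ≈ 62052.3 m.
Maximum E–W displacement: 0.01 × 62052.3 = 620.523 m.

621 meters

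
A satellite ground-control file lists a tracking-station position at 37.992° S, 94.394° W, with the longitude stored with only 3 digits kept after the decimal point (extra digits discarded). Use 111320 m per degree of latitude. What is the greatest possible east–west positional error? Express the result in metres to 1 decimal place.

Truncating at 3 decimal places can drop up to a full unit in the last place, so the longitude may be off by as much as 0.001°.
Parallels shrink by cos φ, so at 37.992° a degree of longitude is 111320 × 0.7881 ≈ 87730.9 m.
Maximum E–W displacement: 0.001 × 87730.9 = 87.7309 m.

87.7 metres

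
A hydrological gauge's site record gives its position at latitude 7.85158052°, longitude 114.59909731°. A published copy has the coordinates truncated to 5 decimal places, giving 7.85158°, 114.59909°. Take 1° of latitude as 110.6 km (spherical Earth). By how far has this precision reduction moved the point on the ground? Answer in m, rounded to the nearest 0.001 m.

The latitude changed by +0.00000052° and the longitude by +0.00000731°.
North–south shift: 0.00000052 × 110600 = 0.057512 m.
E–W at 7.85158°: 0.00000731° × 110600 × cos 7.85158° = 0.00000731 × 110600 × 0.9906 ≈ 0.800907 m.
Hypotenuse of the two orthogonal shifts: √(0.057512² + 0.800907²) = 0.802969 m.

0.803 m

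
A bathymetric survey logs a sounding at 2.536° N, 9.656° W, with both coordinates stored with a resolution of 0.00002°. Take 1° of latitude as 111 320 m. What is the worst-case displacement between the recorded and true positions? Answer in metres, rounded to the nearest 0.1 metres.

1.6 metres

With a 0.00002° grid the true value lies within half a step, ±0.00002°/2 = ±1e-05°, of the stored one.
N–S: 1e-05° × 111320 m/° = 1.1132 m.
Longitude error → 1e-05 × 111320 × cos 2.536° = 1e-05 × 111320 × 0.9990 ≈ 1.11211 m.
Worst case both components are at the extreme and orthogonal: √(1.1132² + 1.11211²) ≈ 1.57353 m.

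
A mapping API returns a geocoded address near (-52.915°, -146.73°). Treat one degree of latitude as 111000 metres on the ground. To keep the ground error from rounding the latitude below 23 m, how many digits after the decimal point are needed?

4 decimal places

One degree of latitude covers 111000 m.
Rounding to N decimal places gives at most 0.5 × 10⁻ᴺ degrees of error, i.e. 0.5 × 10⁻ᴺ × 111000 m.
Setting 55500 × 10⁻ᴺ ≤ 23 gives 10ᴺ ≥ 2413, i.e. N ≥ 3.38.
N = 3 would give 55.5 m (too coarse); N = 4 gives 5.55 m ≤ 23 m.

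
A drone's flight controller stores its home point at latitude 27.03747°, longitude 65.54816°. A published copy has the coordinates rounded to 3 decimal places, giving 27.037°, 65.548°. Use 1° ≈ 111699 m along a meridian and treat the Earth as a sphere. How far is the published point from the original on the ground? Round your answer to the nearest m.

The latitude changed by +0.00047° and the longitude by +0.00016°.
North–south shift: 0.00047 × 111699 = 52.4985 m.
East–west at this latitude: 0.00016° × 111699 × cos 27.037° ≈ 0.00016 × 99491.8 = 15.9187 m.
Distance: √(52.4985² + 15.9187²) ≈ 54.8589 m.

55 m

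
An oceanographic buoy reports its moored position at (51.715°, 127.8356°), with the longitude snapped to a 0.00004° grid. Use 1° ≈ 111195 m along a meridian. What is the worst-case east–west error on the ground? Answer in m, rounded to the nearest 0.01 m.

1.38 m

With a 0.00004° grid the true value lies within half a step, ±0.00004°/2 = ±2e-05°, of the stored one.
One degree of longitude at 51.715° is 111195 × cos 51.715° ≈ 111195 × 0.6196 = 68893.5 m.
East–west error: 2e-05° × 68893.5 m/° ≈ 1.37787 m.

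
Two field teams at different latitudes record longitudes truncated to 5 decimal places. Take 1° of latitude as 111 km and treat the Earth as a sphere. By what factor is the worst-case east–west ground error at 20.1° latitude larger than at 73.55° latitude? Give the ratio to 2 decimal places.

3.32

Truncating at 5 decimal places can drop up to a full unit in the last place, so the longitude may be off by as much as 1e-05°.
At 20.1°: 1e-05° × 111000 × cos 20.1° = 1e-05 × 111000 × 0.9391 ≈ 1.0424 m.
At 73.55°: 1e-05° × 111000 × cos 73.55° = 1e-05 × 111000 × 0.2832 ≈ 0.31433 m.
The ratio reduces to cos 20.1° / cos 73.55° = 0.9391/0.2832 ≈ 3.3163.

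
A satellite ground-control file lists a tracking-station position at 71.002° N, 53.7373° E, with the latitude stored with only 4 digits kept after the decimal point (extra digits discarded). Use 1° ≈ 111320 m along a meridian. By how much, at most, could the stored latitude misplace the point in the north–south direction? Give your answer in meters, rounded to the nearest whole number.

Truncating at 4 decimal places can drop up to a full unit in the last place, so the latitude may be off by as much as 0.0001°.
So the N–S error is at most 0.0001 × 111320 = 11.132 m.

11 meters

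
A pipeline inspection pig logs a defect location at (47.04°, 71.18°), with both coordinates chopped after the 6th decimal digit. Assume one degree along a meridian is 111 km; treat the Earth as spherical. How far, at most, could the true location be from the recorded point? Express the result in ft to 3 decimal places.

0.441 ft

Truncating at 6 decimal places can drop up to a full unit in the last place, so each coordinate may be off by as much as 1e-06°.
Latitude error → 1e-06 × 111000 = 0.111 m along the meridian.
East–west component at 47.04°: 1e-06° × 111000 × cos 47.04° ≈ 1e-06 × 75645.1 ≈ 0.0756451 m.
Worst case both components are at the extreme and orthogonal: √(0.111² + 0.0756451²) ≈ 0.134325 m.
Converting: 0.134325 m × 3.2808 ft/m ≈ 0.4407 ft.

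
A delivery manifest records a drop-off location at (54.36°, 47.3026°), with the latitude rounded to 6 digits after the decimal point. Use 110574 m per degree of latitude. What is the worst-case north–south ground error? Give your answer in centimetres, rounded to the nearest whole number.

Rounding to 6 decimal places leaves the latitude within ±5e-07° of the true value.
North–south distance: 5e-07° × 110574 m/° = 0.055287 m.
That is 0.055287 m = 5.5287 cm.

6 centimetres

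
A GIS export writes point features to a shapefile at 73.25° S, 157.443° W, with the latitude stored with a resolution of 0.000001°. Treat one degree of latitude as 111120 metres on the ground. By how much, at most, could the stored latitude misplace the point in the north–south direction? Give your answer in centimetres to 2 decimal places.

With a 0.000001° grid the true value lies within half a step, ±0.000001°/2 = ±5e-07°, of the stored one.
North–south distance: 5e-07° × 111120 m/° = 0.05556 m.
That is 0.05556 m = 5.556 cm.

5.56 centimetres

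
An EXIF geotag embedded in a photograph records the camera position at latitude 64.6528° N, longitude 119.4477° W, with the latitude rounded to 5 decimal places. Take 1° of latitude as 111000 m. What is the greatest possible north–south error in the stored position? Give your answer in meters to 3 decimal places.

Rounding to 5 decimal places leaves the latitude within ±5e-06° of the true value.
North–south distance: 5e-06° × 111000 m/° = 0.555 m.

0.555 meters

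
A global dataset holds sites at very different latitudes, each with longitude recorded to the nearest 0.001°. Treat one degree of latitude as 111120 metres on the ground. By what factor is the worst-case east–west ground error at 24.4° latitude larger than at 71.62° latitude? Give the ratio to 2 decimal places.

Rounding to 3 decimal places leaves the longitude within ±0.0005° of the true value.
At 24.4°: 0.0005° × 111120 × cos 24.4° = 0.0005 × 111120 × 0.9107 ≈ 50.598 m.
At 71.62°: 0.0005° × 111120 × cos 71.62° = 0.0005 × 111120 × 0.3153 ≈ 17.519 m.
Ratio: 50.598 / 17.519 = cos 24.4° / cos 71.62° ≈ 2.8881.

2.89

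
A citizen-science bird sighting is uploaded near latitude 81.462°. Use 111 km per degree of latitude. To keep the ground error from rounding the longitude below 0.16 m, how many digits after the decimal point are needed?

At 81.462° one degree of longitude covers 111000 × cos 81.462° ≈ 111000 × 0.1485 ≈ 16479.7 m.
N decimal places → at most half a unit in the last place, 0.5 × 10⁻ᴺ° = 16479.7/2 × 10⁻ᴺ m.
Setting 8239.83 × 10⁻ᴺ ≤ 0.16 gives 10ᴺ ≥ 5.15e+04, i.e. N ≥ 4.71.
At 4 places the error can reach 0.824 m, but 5 places keeps it to 0.0824 m.

5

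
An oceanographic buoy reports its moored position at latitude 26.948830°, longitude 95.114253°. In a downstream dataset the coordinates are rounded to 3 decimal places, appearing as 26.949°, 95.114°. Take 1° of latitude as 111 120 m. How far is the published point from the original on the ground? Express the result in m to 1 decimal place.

Δlat = 26.948830 − 26.949 = -0.000170°; Δlon = 95.114253 − 95.114 = +0.000253°.
N–S: -0.000170° × 111120 m/° = -18.8904 m.
East–west at this latitude: 0.000253° × 111120 × cos 26.949° ≈ 0.000253 × 99053.5 = 25.0605 m.
Combined displacement = (18.8904² + 25.0605²)^½ ≈ 31.3828 m.

31.4 m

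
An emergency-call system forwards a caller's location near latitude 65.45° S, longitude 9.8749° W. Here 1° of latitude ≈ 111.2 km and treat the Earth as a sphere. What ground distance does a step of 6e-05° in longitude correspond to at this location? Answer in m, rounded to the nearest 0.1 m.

2.8 m

At 65.45° a degree of longitude is 111200 × cos 65.45° ≈ 46202.2 m, so 6e-05° corresponds to 2.77213 m.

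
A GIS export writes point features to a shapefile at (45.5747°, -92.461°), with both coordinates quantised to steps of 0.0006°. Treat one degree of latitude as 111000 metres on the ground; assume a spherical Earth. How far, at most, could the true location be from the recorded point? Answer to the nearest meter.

41 meters

With a 0.0006° grid the true value lies within half a step, ±0.0006°/2 = ±0.0003°, of the stored one.
North–south component: 0.0003° × 111000 = 33.3 m.
E–W at 45.5747°: 0.0003° × 111000 × cos 45.5747° = 0.0003 × 111000 × 0.7000 ≈ 23.3093 m.
The two errors are perpendicular, so the maximum displacement is √(33.3² + 23.3093²) ≈ 40.6474 m.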